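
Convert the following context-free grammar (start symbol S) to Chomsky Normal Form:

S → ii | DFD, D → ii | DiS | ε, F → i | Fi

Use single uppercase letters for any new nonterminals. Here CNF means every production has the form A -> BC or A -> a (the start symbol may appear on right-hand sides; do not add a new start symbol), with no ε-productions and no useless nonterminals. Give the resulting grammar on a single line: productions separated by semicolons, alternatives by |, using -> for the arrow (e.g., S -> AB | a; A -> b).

Nullable: {D}; after ε-elimination: S -> F | DF | FD | ii | DFD; D -> iS | ii | DiS; F -> i | Fi.
After unit-elimination: S -> i | DF | FD | Fi | ii | DFD; D -> iS | ii | DiS; F -> i | Fi.
TERM: introduce A -> i and substitute in every rule of length ≥2.
BIN: D -> DAS becomes D -> DB, B -> AS; S -> DFD becomes S -> DC, C -> FD.

S -> i | AA | DC | DF | FA | FD; A -> i; B -> AS; C -> FD; D -> AA | AS | DB; F -> i | FA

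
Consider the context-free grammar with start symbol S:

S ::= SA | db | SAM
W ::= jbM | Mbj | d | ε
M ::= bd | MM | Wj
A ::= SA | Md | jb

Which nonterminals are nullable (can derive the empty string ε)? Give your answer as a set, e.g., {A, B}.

Directly nullable (have an ε-rule): {W}.
Not nullable: A, M, S — each has a terminal in every rule's right-hand side or depends on a non-nullable symbol.

{W}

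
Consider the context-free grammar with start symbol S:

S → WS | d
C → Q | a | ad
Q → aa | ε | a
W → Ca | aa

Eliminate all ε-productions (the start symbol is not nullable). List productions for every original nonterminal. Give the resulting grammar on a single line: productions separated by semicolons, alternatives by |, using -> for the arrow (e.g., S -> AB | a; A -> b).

Nullable set: {C, Q}.
C -> Q: Q nullable, giving Q.
Drop Q -> ε.
W -> Ca: C nullable, giving Ca | a.
Unchanged (no nullable symbols): S -> WS; S -> d; C -> a; C -> ad; Q -> a; Q -> aa; W -> aa.

S -> d | WS; C -> Q | a | ad; Q -> a | aa; W -> a | Ca | aa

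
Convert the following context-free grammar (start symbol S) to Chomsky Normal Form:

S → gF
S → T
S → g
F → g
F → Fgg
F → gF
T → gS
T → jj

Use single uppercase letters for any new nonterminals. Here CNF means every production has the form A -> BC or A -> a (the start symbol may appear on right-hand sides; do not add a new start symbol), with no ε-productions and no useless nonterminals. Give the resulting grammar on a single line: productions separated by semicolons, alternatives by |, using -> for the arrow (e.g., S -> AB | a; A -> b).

S -> g | AF | AS | BB; A -> g; B -> j; C -> AA; F -> g | AF | FC

No ε-productions.
After unit-elimination: S -> g | gF | gS | jj; F -> g | gF | Fgg; T -> gS | jj.
TERM: introduce A -> g, B -> j and substitute in every rule of length ≥2.
BIN: F -> FAA becomes F -> FC, C -> AA.
Drop unreachable/unproductive: T.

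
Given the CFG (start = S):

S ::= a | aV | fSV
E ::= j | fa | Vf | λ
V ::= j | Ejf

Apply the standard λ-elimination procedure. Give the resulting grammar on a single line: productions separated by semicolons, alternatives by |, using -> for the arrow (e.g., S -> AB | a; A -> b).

Nullable set: {E}.
Drop E -> λ.
V -> Ejf: E nullable, giving Ejf | jf.
Unchanged (no nullable symbols): S -> a; S -> aV; S -> fSV; E -> Vf; E -> fa; E -> j; V -> j.

S -> a | aV | fSV; E -> j | Vf | fa; V -> j | jf | Ejf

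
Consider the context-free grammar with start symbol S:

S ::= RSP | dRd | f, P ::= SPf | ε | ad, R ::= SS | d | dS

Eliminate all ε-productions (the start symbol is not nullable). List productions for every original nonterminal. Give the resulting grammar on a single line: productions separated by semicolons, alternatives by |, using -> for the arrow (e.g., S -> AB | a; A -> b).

Nullable set: {P}.
S -> RSP: P nullable, giving RS | RSP.
Drop P -> ε.
P -> SPf: P nullable, giving SPf | Sf.
Unchanged (no nullable symbols): S -> dRd; S -> f; P -> ad; R -> SS; R -> d; R -> dS.

S -> f | RS | RSP | dRd; P -> Sf | ad | SPf; R -> d | SS | dS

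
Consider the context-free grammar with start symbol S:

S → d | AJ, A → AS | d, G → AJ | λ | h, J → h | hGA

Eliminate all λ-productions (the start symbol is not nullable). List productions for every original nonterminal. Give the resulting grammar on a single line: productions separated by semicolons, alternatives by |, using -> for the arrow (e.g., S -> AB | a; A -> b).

Nullable set: {G}.
Drop G -> λ.
J -> hGA: G nullable, giving hA | hGA.
Unchanged (no nullable symbols): S -> AJ; S -> d; A -> AS; A -> d; G -> AJ; G -> h; J -> h.

S -> d | AJ; A -> d | AS; G -> h | AJ; J -> h | hA | hGA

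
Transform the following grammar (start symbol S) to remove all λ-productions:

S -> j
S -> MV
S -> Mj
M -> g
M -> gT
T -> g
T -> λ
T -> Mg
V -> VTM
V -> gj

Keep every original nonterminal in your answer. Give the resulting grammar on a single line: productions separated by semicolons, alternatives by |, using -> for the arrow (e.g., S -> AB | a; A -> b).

Nullable set: {T}.
M -> gT: T nullable, giving g | gT.
Drop T -> λ.
V -> VTM: T nullable, giving VM | VTM.
Unchanged (no nullable symbols): S -> MV; S -> Mj; S -> j; M -> g; T -> Mg; T -> g; V -> gj.

S -> j | MV | Mj; M -> g | gT; T -> g | Mg; V -> VM | gj | VTM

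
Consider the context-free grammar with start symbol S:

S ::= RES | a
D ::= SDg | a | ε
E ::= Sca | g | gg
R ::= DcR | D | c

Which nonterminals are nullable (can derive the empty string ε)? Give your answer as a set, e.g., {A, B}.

Directly nullable (have an ε-rule): {D}.
R is nullable via R -> D (every symbol on the right is already known nullable).
Not nullable: E, S — each has a terminal in every rule's right-hand side or depends on a non-nullable symbol.

{D, R}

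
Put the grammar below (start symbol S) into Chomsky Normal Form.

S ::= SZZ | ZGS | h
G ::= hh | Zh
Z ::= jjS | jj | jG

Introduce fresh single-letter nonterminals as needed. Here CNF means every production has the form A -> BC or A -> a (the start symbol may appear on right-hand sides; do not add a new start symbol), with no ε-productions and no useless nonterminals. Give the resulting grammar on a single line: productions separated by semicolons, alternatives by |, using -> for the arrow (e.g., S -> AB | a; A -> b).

S -> h | SC | ZD; A -> h; B -> j; C -> ZZ; D -> GS; E -> BS; G -> AA | ZA; Z -> BB | BE | BG

No ε-productions.
No unit productions to eliminate.
TERM: introduce A -> h, B -> j and substitute in every rule of length ≥2.
BIN: S -> SZZ becomes S -> SC, C -> ZZ; S -> ZGS becomes S -> ZD, D -> GS; Z -> BBS becomes Z -> BE, E -> BS.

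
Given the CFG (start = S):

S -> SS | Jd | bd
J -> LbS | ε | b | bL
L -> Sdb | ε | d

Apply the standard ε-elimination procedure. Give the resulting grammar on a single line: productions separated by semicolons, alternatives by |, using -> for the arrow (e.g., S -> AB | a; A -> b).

Nullable set: {J, L}.
S -> Jd: J nullable, giving Jd | d.
Drop J -> ε.
J -> LbS: L nullable, giving LbS | bS.
J -> bL: L nullable, giving b | bL.
Drop L -> ε.
Unchanged (no nullable symbols): S -> SS; S -> bd; J -> b; L -> Sdb; L -> d.

S -> d | Jd | SS | bd; J -> b | bL | bS | LbS; L -> d | Sdb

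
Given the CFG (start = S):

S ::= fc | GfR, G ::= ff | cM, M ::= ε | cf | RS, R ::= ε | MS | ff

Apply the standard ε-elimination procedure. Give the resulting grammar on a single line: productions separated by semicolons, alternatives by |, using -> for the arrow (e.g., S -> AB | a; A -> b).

Nullable set: {M, R}.
S -> GfR: R nullable, giving Gf | GfR.
G -> cM: M nullable, giving c | cM.
Drop M -> ε.
M -> RS: R nullable, giving RS | S.
Drop R -> ε.
R -> MS: M nullable, giving MS | S.
Unchanged (no nullable symbols): S -> fc; G -> ff; M -> cf; R -> ff.

S -> Gf | fc | GfR; G -> c | cM | ff; M -> S | RS | cf; R -> S | MS | ff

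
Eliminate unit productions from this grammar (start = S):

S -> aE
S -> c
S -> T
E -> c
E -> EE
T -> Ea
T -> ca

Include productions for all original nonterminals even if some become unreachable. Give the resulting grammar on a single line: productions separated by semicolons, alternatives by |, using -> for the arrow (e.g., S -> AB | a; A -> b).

Unit productions: S->T.
Unit pairs (A ⇒* B via units): (S,T).
S: inherits non-unit rules of {S, T} → Ea | aE | c | ca.
E: inherits non-unit rules of {E} → EE | c.
T: inherits non-unit rules of {T} → Ea | ca.

S -> c | Ea | aE | ca; E -> c | EE; T -> Ea | ca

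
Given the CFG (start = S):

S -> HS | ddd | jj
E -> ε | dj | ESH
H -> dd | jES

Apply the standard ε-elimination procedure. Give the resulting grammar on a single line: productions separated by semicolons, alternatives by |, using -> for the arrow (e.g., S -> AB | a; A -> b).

Nullable set: {E}.
Drop E -> ε.
E -> ESH: E nullable, giving ESH | SH.
H -> jES: E nullable, giving jES | jS.
Unchanged (no nullable symbols): S -> HS; S -> ddd; S -> jj; E -> dj; H -> dd.

S -> HS | jj | ddd; E -> SH | dj | ESH; H -> dd | jS | jES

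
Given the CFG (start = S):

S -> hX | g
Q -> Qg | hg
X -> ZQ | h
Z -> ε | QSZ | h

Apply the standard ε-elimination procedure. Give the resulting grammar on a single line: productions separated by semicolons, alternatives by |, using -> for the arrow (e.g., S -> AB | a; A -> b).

S -> g | hX; Q -> Qg | hg; X -> Q | h | ZQ; Z -> h | QS | QSZ

Nullable set: {Z}.
X -> ZQ: Z nullable, giving Q | ZQ.
Drop Z -> ε.
Z -> QSZ: Z nullable, giving QS | QSZ.
Unchanged (no nullable symbols): S -> g; S -> hX; Q -> Qg; Q -> hg; X -> h; Z -> h.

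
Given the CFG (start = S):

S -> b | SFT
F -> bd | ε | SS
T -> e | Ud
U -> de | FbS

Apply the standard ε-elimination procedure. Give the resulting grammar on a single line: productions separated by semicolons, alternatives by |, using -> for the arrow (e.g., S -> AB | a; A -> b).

Nullable set: {F}.
S -> SFT: F nullable, giving SFT | ST.
Drop F -> ε.
U -> FbS: F nullable, giving FbS | bS.
Unchanged (no nullable symbols): S -> b; F -> SS; F -> bd; T -> Ud; T -> e; U -> de.

S -> b | ST | SFT; F -> SS | bd; T -> e | Ud; U -> bS | de | FbS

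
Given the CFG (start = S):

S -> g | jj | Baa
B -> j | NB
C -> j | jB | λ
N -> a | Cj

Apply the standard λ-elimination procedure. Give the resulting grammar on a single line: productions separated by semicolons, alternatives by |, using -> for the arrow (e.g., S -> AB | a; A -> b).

S -> g | jj | Baa; B -> j | NB; C -> j | jB; N -> a | j | Cj

Nullable set: {C}.
Drop C -> λ.
N -> Cj: C nullable, giving Cj | j.
Unchanged (no nullable symbols): S -> Baa; S -> g; S -> jj; B -> NB; B -> j; C -> j; C -> jB; N -> a.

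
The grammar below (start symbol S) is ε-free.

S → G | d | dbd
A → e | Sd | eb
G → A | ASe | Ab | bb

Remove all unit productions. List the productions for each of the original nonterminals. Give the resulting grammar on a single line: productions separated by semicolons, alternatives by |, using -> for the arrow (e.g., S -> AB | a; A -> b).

Unit productions: G->A, S->G.
Unit pairs (A ⇒* B via units): (G,A), (S,A), (S,G).
S: inherits non-unit rules of {A, G, S} → ASe | Ab | Sd | bb | d | dbd | e | eb.
A: inherits non-unit rules of {A} → Sd | e | eb.
G: inherits non-unit rules of {A, G} → ASe | Ab | Sd | bb | e | eb.

S -> d | e | Ab | Sd | bb | eb | ASe | dbd; A -> e | Sd | eb; G -> e | Ab | Sd | bb | eb | ASe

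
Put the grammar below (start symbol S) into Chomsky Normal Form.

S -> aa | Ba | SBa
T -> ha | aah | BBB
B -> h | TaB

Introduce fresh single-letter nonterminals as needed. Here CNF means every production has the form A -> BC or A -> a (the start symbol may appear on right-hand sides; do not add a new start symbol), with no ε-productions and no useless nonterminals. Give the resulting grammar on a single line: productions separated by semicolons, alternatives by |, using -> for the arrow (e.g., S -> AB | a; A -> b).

S -> AA | BA | SE; A -> a; B -> h | TD; C -> h; D -> AB; E -> BA; F -> AC; G -> BB; T -> AF | BG | CA

No ε-productions.
No unit productions to eliminate.
TERM: introduce A -> a, C -> h and substitute in every rule of length ≥2.
BIN: B -> TAB becomes B -> TD, D -> AB; S -> SBA becomes S -> SE, E -> BA; T -> AAC becomes T -> AF, F -> AC; T -> BBB becomes T -> BG, G -> BB.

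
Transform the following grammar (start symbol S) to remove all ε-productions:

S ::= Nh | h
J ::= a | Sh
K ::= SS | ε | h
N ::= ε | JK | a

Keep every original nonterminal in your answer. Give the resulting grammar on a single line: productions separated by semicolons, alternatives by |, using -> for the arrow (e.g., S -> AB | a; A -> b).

S -> h | Nh; J -> a | Sh; K -> h | SS; N -> J | a | JK

Nullable set: {K, N}.
S -> Nh: N nullable, giving Nh | h.
Drop K -> ε.
Drop N -> ε.
N -> JK: K nullable, giving J | JK.
Unchanged (no nullable symbols): S -> h; J -> Sh; J -> a; K -> SS; K -> h; N -> a.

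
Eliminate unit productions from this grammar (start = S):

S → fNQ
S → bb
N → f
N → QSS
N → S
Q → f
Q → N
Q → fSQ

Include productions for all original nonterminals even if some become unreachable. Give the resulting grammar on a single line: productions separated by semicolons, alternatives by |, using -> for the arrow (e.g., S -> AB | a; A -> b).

S -> bb | fNQ; N -> f | bb | QSS | fNQ; Q -> f | bb | QSS | fNQ | fSQ

Unit productions: N->S, Q->N.
Unit pairs (A ⇒* B via units): (N,S), (Q,N), (Q,S).
S: inherits non-unit rules of {S} → bb | fNQ.
N: inherits non-unit rules of {N, S} → QSS | bb | f | fNQ.
Q: inherits non-unit rules of {N, Q, S} → QSS | bb | f | fNQ | fSQ.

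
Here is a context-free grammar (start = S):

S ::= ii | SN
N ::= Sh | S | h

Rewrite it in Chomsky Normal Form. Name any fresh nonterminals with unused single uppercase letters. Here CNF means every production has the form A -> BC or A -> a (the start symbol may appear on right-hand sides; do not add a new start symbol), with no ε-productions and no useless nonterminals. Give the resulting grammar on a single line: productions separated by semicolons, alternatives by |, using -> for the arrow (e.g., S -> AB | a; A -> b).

No ε-productions.
After unit-elimination: S -> SN | ii; N -> h | SN | Sh | ii.
TERM: introduce A -> h, B -> i and substitute in every rule of length ≥2.

S -> BB | SN; A -> h; B -> i; N -> h | BB | SA | SN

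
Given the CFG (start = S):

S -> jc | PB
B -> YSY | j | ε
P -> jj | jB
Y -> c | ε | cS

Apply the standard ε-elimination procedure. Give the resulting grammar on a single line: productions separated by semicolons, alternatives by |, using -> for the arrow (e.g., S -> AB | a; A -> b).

Nullable set: {B, Y}.
S -> PB: B nullable, giving P | PB.
Drop B -> ε.
B -> YSY: Y, Y nullable, giving S | SY | YS | YSY.
P -> jB: B nullable, giving j | jB.
Drop Y -> ε.
Unchanged (no nullable symbols): S -> jc; B -> j; P -> jj; Y -> c; Y -> cS.

S -> P | PB | jc; B -> S | j | SY | YS | YSY; P -> j | jB | jj; Y -> c | cS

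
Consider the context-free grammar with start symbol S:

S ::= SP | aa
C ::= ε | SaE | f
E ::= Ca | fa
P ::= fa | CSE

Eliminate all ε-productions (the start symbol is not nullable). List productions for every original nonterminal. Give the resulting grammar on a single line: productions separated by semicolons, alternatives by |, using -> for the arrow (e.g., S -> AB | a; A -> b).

Nullable set: {C}.
Drop C -> ε.
E -> Ca: C nullable, giving Ca | a.
P -> CSE: C nullable, giving CSE | SE.
Unchanged (no nullable symbols): S -> SP; S -> aa; C -> SaE; C -> f; E -> fa; P -> fa.

S -> SP | aa; C -> f | SaE; E -> a | Ca | fa; P -> SE | fa | CSE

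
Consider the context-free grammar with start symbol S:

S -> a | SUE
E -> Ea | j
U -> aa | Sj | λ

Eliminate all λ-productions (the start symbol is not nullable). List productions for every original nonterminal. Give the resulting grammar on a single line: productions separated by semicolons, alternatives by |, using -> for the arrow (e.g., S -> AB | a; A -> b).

S -> a | SE | SUE; E -> j | Ea; U -> Sj | aa

Nullable set: {U}.
S -> SUE: U nullable, giving SE | SUE.
Drop U -> λ.
Unchanged (no nullable symbols): S -> a; E -> Ea; E -> j; U -> Sj; U -> aa.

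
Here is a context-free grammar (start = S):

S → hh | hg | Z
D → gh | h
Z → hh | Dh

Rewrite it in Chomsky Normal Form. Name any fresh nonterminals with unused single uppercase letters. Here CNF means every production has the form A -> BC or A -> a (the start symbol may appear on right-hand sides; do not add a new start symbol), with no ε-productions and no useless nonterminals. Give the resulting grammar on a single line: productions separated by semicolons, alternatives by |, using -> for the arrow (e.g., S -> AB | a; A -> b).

No ε-productions.
After unit-elimination: S -> Dh | hg | hh; D -> h | gh; Z -> Dh | hh.
TERM: introduce A -> g, B -> h and substitute in every rule of length ≥2.
Drop unreachable/unproductive: Z.

S -> BA | BB | DB; A -> g; B -> h; D -> h | AB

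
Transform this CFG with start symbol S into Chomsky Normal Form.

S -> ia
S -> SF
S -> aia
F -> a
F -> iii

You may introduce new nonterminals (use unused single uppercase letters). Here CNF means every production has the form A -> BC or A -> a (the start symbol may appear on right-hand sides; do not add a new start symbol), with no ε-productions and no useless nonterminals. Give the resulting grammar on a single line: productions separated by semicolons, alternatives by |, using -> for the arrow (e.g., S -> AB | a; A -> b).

S -> AB | BD | SF; A -> i; B -> a; C -> AA; D -> AB; F -> a | AC

No ε-productions.
No unit productions to eliminate.
TERM: introduce B -> a, A -> i and substitute in every rule of length ≥2.
BIN: F -> AAA becomes F -> AC, C -> AA; S -> BAB becomes S -> BD, D -> AB.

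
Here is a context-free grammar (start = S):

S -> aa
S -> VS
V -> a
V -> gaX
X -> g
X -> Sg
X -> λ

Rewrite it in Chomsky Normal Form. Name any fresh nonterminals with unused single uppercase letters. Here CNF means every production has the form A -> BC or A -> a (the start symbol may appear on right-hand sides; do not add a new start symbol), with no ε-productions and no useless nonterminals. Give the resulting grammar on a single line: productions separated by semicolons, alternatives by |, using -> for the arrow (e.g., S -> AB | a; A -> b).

Nullable: {X}; after ε-elimination: S -> VS | aa; V -> a | ga | gaX; X -> g | Sg.
No unit productions to eliminate.
TERM: introduce A -> a, B -> g and substitute in every rule of length ≥2.
BIN: V -> BAX becomes V -> BC, C -> AX.

S -> AA | VS; A -> a; B -> g; C -> AX; V -> a | BA | BC; X -> g | SB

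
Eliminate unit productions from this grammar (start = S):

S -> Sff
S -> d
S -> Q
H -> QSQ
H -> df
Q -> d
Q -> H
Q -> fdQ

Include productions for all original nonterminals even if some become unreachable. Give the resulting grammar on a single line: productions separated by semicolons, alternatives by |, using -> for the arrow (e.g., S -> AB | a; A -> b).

S -> d | df | QSQ | Sff | fdQ; H -> df | QSQ; Q -> d | df | QSQ | fdQ

Unit productions: Q->H, S->Q.
Unit pairs (A ⇒* B via units): (Q,H), (S,H), (S,Q).
S: inherits non-unit rules of {H, Q, S} → QSQ | Sff | d | df | fdQ.
H: inherits non-unit rules of {H} → QSQ | df.
Q: inherits non-unit rules of {H, Q} → QSQ | d | df | fdQ.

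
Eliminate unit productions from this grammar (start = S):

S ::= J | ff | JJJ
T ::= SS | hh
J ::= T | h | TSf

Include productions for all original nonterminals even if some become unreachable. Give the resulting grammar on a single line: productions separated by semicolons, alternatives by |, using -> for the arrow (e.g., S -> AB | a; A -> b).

S -> h | SS | ff | hh | JJJ | TSf; J -> h | SS | hh | TSf; T -> SS | hh

Unit productions: J->T, S->J.
Unit pairs (A ⇒* B via units): (J,T), (S,J), (S,T).
S: inherits non-unit rules of {J, S, T} → JJJ | SS | TSf | ff | h | hh.
J: inherits non-unit rules of {J, T} → SS | TSf | h | hh.
T: inherits non-unit rules of {T} → SS | hh.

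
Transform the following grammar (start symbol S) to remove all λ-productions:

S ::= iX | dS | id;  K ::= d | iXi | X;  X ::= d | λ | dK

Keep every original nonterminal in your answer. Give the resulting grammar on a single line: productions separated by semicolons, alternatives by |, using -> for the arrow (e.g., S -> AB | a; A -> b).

Nullable set: {K, X}.
S -> iX: X nullable, giving i | iX.
K -> X: X nullable, giving X.
K -> iXi: X nullable, giving iXi | ii.
Drop X -> λ.
X -> dK: K nullable, giving d | dK.
Unchanged (no nullable symbols): S -> dS; S -> id; K -> d; X -> d.

S -> i | dS | iX | id; K -> X | d | ii | iXi; X -> d | dK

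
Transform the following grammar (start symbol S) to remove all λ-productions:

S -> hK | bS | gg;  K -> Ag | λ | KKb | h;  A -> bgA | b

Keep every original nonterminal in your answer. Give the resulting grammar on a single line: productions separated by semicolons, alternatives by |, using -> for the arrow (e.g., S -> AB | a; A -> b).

S -> h | bS | gg | hK; A -> b | bgA; K -> b | h | Ag | Kb | KKb

Nullable set: {K}.
S -> hK: K nullable, giving h | hK.
Drop K -> λ.
K -> KKb: K, K nullable, giving KKb | Kb | b.
Unchanged (no nullable symbols): S -> bS; S -> gg; A -> b; A -> bgA; K -> Ag; K -> h.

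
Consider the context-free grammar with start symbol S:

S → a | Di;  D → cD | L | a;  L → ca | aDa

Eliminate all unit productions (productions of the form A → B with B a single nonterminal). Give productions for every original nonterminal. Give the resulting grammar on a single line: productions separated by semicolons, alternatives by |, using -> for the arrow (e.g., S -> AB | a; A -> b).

S -> a | Di; D -> a | cD | ca | aDa; L -> ca | aDa

Unit productions: D->L.
Unit pairs (A ⇒* B via units): (D,L).
S: inherits non-unit rules of {S} → Di | a.
D: inherits non-unit rules of {D, L} → a | aDa | cD | ca.
L: inherits non-unit rules of {L} → aDa | ca.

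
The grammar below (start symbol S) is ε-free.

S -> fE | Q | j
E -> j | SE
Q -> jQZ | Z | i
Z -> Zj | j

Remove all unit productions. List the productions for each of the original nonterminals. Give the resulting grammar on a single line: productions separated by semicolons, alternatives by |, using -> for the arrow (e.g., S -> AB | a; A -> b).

Unit productions: Q->Z, S->Q.
Unit pairs (A ⇒* B via units): (Q,Z), (S,Q), (S,Z).
S: inherits non-unit rules of {Q, S, Z} → Zj | fE | i | j | jQZ.
E: inherits non-unit rules of {E} → SE | j.
Q: inherits non-unit rules of {Q, Z} → Zj | i | j | jQZ.
Z: inherits non-unit rules of {Z} → Zj | j.

S -> i | j | Zj | fE | jQZ; E -> j | SE; Q -> i | j | Zj | jQZ; Z -> j | Zj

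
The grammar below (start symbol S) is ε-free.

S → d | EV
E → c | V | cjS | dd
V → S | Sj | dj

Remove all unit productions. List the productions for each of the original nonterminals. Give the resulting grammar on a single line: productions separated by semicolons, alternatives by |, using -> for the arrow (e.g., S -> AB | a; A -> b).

Unit productions: E->V, V->S.
Unit pairs (A ⇒* B via units): (E,S), (E,V), (V,S).
S: inherits non-unit rules of {S} → EV | d.
E: inherits non-unit rules of {E, S, V} → EV | Sj | c | cjS | d | dd | dj.
V: inherits non-unit rules of {S, V} → EV | Sj | d | dj.

S -> d | EV; E -> c | d | EV | Sj | dd | dj | cjS; V -> d | EV | Sj | dj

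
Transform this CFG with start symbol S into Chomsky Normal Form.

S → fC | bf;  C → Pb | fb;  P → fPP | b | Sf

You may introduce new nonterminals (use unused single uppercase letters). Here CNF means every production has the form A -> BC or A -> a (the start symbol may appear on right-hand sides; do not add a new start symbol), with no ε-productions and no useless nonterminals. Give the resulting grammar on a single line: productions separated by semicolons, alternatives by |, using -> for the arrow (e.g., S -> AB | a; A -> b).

S -> AB | BC; A -> b; B -> f; C -> BA | PA; D -> PP; P -> b | BD | SB

No ε-productions.
No unit productions to eliminate.
TERM: introduce A -> b, B -> f and substitute in every rule of length ≥2.
BIN: P -> BPP becomes P -> BD, D -> PP.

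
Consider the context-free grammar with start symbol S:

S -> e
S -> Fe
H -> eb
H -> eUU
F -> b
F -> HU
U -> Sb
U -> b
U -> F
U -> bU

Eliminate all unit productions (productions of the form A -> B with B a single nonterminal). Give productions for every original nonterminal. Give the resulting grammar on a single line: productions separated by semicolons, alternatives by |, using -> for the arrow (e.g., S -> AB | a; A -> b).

S -> e | Fe; F -> b | HU; H -> eb | eUU; U -> b | HU | Sb | bU

Unit productions: U->F.
Unit pairs (A ⇒* B via units): (U,F).
S: inherits non-unit rules of {S} → Fe | e.
F: inherits non-unit rules of {F} → HU | b.
H: inherits non-unit rules of {H} → eUU | eb.
U: inherits non-unit rules of {F, U} → HU | Sb | b | bU.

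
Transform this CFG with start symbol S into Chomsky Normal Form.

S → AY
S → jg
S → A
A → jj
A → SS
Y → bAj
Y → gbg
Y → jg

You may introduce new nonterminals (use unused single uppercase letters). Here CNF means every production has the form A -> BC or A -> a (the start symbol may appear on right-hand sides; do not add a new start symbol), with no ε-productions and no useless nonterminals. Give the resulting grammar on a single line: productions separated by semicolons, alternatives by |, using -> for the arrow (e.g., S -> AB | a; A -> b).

S -> AY | BB | BC | SS; A -> BB | SS; B -> j; C -> g; D -> b; E -> DC; F -> AB; Y -> BC | CE | DF

No ε-productions.
After unit-elimination: S -> AY | SS | jg | jj; A -> SS | jj; Y -> jg | bAj | gbg.
TERM: introduce D -> b, C -> g, B -> j and substitute in every rule of length ≥2.
BIN: Y -> CDC becomes Y -> CE, E -> DC; Y -> DAB becomes Y -> DF, F -> AB.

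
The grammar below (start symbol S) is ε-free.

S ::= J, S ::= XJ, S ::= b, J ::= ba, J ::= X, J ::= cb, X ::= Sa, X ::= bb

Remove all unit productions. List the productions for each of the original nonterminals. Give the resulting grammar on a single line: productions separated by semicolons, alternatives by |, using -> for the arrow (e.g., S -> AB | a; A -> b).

S -> b | Sa | XJ | ba | bb | cb; J -> Sa | ba | bb | cb; X -> Sa | bb

Unit productions: J->X, S->J.
Unit pairs (A ⇒* B via units): (J,X), (S,J), (S,X).
S: inherits non-unit rules of {J, S, X} → Sa | XJ | b | ba | bb | cb.
J: inherits non-unit rules of {J, X} → Sa | ba | bb | cb.
X: inherits non-unit rules of {X} → Sa | bb.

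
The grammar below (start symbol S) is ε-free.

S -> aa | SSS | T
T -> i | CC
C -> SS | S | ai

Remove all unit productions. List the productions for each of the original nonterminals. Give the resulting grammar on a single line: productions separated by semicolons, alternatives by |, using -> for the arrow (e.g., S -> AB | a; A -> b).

Unit productions: C->S, S->T.
Unit pairs (A ⇒* B via units): (C,S), (C,T), (S,T).
S: inherits non-unit rules of {S, T} → CC | SSS | aa | i.
C: inherits non-unit rules of {C, S, T} → CC | SS | SSS | aa | ai | i.
T: inherits non-unit rules of {T} → CC | i.

S -> i | CC | aa | SSS; C -> i | CC | SS | aa | ai | SSS; T -> i | CC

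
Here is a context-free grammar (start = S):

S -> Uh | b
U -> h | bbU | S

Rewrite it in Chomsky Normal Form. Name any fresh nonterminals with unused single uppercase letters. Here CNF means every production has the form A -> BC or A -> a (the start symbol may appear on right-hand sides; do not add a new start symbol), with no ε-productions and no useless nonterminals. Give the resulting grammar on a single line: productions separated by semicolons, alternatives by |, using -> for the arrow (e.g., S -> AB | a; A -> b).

S -> b | UA; A -> h; B -> b; C -> BU; U -> b | h | BC | UA

No ε-productions.
After unit-elimination: S -> b | Uh; U -> b | h | Uh | bbU.
TERM: introduce B -> b, A -> h and substitute in every rule of length ≥2.
BIN: U -> BBU becomes U -> BC, C -> BU.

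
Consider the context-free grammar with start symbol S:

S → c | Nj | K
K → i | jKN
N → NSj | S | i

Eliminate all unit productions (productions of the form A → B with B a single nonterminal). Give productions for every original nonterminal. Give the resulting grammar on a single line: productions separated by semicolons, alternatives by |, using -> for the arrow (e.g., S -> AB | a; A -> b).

Unit productions: N->S, S->K.
Unit pairs (A ⇒* B via units): (N,K), (N,S), (S,K).
S: inherits non-unit rules of {K, S} → Nj | c | i | jKN.
K: inherits non-unit rules of {K} → i | jKN.
N: inherits non-unit rules of {K, N, S} → NSj | Nj | c | i | jKN.

S -> c | i | Nj | jKN; K -> i | jKN; N -> c | i | Nj | NSj | jKN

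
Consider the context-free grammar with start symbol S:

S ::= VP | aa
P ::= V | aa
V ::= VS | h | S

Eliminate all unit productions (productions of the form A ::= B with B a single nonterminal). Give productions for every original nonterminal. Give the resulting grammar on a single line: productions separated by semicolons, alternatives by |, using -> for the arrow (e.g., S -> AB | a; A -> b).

S -> VP | aa; P -> h | VP | VS | aa; V -> h | VP | VS | aa

Unit productions: P->V, V->S.
Unit pairs (A ⇒* B via units): (P,S), (P,V), (V,S).
S: inherits non-unit rules of {S} → VP | aa.
P: inherits non-unit rules of {P, S, V} → VP | VS | aa | h.
V: inherits non-unit rules of {S, V} → VP | VS | aa | h.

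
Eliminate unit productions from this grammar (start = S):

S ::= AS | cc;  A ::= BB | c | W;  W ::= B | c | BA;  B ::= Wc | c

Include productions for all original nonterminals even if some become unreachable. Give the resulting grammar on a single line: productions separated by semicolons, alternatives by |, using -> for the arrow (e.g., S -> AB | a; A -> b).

S -> AS | cc; A -> c | BA | BB | Wc; B -> c | Wc; W -> c | BA | Wc

Unit productions: A->W, W->B.
Unit pairs (A ⇒* B via units): (A,B), (A,W), (W,B).
S: inherits non-unit rules of {S} → AS | cc.
A: inherits non-unit rules of {A, B, W} → BA | BB | Wc | c.
B: inherits non-unit rules of {B} → Wc | c.
W: inherits non-unit rules of {B, W} → BA | Wc | c.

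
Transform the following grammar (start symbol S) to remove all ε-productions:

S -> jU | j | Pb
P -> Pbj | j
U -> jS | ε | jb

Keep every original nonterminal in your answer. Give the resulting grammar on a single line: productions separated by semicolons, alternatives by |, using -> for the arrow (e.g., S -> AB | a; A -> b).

Nullable set: {U}.
S -> jU: U nullable, giving j | jU.
Drop U -> ε.
Unchanged (no nullable symbols): S -> Pb; S -> j; P -> Pbj; P -> j; U -> jS; U -> jb.

S -> j | Pb | jU; P -> j | Pbj; U -> jS | jb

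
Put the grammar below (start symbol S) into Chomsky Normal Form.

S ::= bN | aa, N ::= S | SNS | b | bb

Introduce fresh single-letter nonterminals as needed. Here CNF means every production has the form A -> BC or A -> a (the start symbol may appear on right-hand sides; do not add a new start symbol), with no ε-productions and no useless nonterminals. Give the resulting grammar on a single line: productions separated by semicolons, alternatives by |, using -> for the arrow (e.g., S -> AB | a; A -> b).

No ε-productions.
After unit-elimination: S -> aa | bN; N -> b | aa | bN | bb | SNS.
TERM: introduce A -> a, B -> b and substitute in every rule of length ≥2.
BIN: N -> SNS becomes N -> SC, C -> NS.

S -> AA | BN; A -> a; B -> b; C -> NS; N -> b | AA | BB | BN | SC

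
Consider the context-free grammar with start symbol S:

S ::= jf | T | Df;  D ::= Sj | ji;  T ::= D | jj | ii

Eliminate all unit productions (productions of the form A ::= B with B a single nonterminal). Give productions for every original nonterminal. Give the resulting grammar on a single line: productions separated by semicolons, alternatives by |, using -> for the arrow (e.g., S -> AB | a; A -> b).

S -> Df | Sj | ii | jf | ji | jj; D -> Sj | ji; T -> Sj | ii | ji | jj

Unit productions: S->T, T->D.
Unit pairs (A ⇒* B via units): (S,D), (S,T), (T,D).
S: inherits non-unit rules of {D, S, T} → Df | Sj | ii | jf | ji | jj.
D: inherits non-unit rules of {D} → Sj | ji.
T: inherits non-unit rules of {D, T} → Sj | ii | ji | jj.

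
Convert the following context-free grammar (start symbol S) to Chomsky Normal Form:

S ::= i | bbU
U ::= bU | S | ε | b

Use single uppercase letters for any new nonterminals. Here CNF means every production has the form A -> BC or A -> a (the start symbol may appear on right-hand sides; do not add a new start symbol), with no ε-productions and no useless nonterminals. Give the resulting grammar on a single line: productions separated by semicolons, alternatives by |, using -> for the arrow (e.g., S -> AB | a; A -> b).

Nullable: {U}; after ε-elimination: S -> i | bb | bbU; U -> S | b | bU.
After unit-elimination: S -> i | bb | bbU; U -> b | i | bU | bb | bbU.
TERM: introduce A -> b and substitute in every rule of length ≥2.
BIN: S -> AAU becomes S -> AB, B -> AU; U -> AAU becomes U -> AC, C -> AU.

S -> i | AA | AB; A -> b; B -> AU; C -> AU; U -> b | i | AA | AC | AU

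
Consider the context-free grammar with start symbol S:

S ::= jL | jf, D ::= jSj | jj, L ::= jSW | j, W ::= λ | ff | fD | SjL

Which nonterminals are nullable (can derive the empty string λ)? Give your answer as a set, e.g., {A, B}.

Directly nullable (have an ε-rule): {W}.
Not nullable: D, L, S — each has a terminal in every rule's right-hand side or depends on a non-nullable symbol.

{W}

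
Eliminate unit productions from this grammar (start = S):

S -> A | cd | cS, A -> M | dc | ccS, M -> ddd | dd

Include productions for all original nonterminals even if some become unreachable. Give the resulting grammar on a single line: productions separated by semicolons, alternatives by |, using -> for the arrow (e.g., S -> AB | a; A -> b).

Unit productions: A->M, S->A.
Unit pairs (A ⇒* B via units): (A,M), (S,A), (S,M).
S: inherits non-unit rules of {A, M, S} → cS | ccS | cd | dc | dd | ddd.
A: inherits non-unit rules of {A, M} → ccS | dc | dd | ddd.
M: inherits non-unit rules of {M} → dd | ddd.

S -> cS | cd | dc | dd | ccS | ddd; A -> dc | dd | ccS | ddd; M -> dd | ddd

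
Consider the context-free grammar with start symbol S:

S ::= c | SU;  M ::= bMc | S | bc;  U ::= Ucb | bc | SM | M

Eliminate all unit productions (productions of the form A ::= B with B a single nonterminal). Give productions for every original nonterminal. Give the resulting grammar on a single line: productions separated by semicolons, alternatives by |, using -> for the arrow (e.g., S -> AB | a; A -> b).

S -> c | SU; M -> c | SU | bc | bMc; U -> c | SM | SU | bc | Ucb | bMc

Unit productions: M->S, U->M.
Unit pairs (A ⇒* B via units): (M,S), (U,M), (U,S).
S: inherits non-unit rules of {S} → SU | c.
M: inherits non-unit rules of {M, S} → SU | bMc | bc | c.
U: inherits non-unit rules of {M, S, U} → SM | SU | Ucb | bMc | bc | c.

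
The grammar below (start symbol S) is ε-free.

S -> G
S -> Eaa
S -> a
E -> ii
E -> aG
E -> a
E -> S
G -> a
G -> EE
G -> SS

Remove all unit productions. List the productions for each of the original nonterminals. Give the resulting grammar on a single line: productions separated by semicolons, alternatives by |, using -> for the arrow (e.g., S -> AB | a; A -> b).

Unit productions: E->S, S->G.
Unit pairs (A ⇒* B via units): (E,G), (E,S), (S,G).
S: inherits non-unit rules of {G, S} → EE | Eaa | SS | a.
E: inherits non-unit rules of {E, G, S} → EE | Eaa | SS | a | aG | ii.
G: inherits non-unit rules of {G} → EE | SS | a.

S -> a | EE | SS | Eaa; E -> a | EE | SS | aG | ii | Eaa; G -> a | EE | SS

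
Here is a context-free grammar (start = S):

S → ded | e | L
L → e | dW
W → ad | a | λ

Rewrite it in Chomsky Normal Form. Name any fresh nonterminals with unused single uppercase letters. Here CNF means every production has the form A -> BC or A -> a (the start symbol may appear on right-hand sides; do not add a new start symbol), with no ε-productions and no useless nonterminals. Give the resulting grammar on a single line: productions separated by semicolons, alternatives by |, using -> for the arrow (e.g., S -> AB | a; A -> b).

S -> d | e | AD | AW; A -> d; B -> e; C -> a; D -> BA; W -> a | CA

Nullable: {W}; after ε-elimination: S -> L | e | ded; L -> d | e | dW; W -> a | ad.
After unit-elimination: S -> d | e | dW | ded; L -> d | e | dW; W -> a | ad.
TERM: introduce C -> a, A -> d, B -> e and substitute in every rule of length ≥2.
BIN: S -> ABA becomes S -> AD, D -> BA.
Drop unreachable/unproductive: L.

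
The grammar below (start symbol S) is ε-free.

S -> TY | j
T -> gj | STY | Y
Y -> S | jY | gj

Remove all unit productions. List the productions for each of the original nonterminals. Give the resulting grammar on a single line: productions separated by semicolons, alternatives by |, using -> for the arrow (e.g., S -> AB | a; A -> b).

S -> j | TY; T -> j | TY | gj | jY | STY; Y -> j | TY | gj | jY

Unit productions: T->Y, Y->S.
Unit pairs (A ⇒* B via units): (T,S), (T,Y), (Y,S).
S: inherits non-unit rules of {S} → TY | j.
T: inherits non-unit rules of {S, T, Y} → STY | TY | gj | j | jY.
Y: inherits non-unit rules of {S, Y} → TY | gj | j | jY.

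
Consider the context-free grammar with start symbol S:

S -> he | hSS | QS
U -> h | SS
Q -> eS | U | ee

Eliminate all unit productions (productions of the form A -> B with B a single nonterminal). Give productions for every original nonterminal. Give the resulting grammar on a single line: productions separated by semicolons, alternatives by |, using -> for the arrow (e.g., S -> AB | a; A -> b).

S -> QS | he | hSS; Q -> h | SS | eS | ee; U -> h | SS

Unit productions: Q->U.
Unit pairs (A ⇒* B via units): (Q,U).
S: inherits non-unit rules of {S} → QS | hSS | he.
Q: inherits non-unit rules of {Q, U} → SS | eS | ee | h.
U: inherits non-unit rules of {U} → SS | h.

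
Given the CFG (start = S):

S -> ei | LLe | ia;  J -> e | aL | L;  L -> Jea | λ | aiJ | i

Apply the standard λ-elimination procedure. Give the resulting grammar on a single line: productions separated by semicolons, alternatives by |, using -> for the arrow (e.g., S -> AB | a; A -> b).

Nullable set: {J, L}.
S -> LLe: L, L nullable, giving LLe | Le | e.
J -> L: L nullable, giving L.
J -> aL: L nullable, giving a | aL.
Drop L -> λ.
L -> Jea: J nullable, giving Jea | ea.
L -> aiJ: J nullable, giving ai | aiJ.
Unchanged (no nullable symbols): S -> ei; S -> ia; J -> e; L -> i.

S -> e | Le | ei | ia | LLe; J -> L | a | e | aL; L -> i | ai | ea | Jea | aiJ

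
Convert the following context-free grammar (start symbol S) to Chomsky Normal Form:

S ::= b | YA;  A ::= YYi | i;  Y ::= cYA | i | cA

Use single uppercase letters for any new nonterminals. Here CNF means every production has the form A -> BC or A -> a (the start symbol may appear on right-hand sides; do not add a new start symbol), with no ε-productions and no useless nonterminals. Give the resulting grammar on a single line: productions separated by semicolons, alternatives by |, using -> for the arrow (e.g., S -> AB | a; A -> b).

S -> b | YA; A -> i | YD; B -> i; C -> c; D -> YB; E -> YA; Y -> i | CA | CE

No ε-productions.
No unit productions to eliminate.
TERM: introduce C -> c, B -> i and substitute in every rule of length ≥2.
BIN: A -> YYB becomes A -> YD, D -> YB; Y -> CYA becomes Y -> CE, E -> YA.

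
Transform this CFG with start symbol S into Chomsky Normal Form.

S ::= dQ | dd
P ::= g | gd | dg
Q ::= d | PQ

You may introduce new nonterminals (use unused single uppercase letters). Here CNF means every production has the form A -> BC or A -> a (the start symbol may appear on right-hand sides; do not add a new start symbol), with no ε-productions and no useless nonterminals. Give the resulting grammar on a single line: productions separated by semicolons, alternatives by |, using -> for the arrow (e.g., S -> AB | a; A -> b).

S -> AA | AQ; A -> d; B -> g; P -> g | AB | BA; Q -> d | PQ

No ε-productions.
No unit productions to eliminate.
TERM: introduce A -> d, B -> g and substitute in every rule of length ≥2.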